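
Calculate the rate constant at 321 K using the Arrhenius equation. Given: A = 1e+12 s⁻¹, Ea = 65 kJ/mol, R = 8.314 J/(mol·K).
2.65e+01 s⁻¹

k = A·exp(-Ea/(R·T)) = 1e+12·exp(-65000/(8.314·321)) = 1e+12·exp(-24.3556) = 1e+12·2.6455e-11 = 2.65e+01 s⁻¹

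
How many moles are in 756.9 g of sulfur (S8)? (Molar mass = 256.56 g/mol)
Moles = 756.9 g ÷ 256.56 g/mol = 2.95 mol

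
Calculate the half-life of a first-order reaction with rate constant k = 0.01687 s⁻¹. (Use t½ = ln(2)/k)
41.09 s

t½ = ln(2)/k = 0.6931/0.01687 = 41.09 s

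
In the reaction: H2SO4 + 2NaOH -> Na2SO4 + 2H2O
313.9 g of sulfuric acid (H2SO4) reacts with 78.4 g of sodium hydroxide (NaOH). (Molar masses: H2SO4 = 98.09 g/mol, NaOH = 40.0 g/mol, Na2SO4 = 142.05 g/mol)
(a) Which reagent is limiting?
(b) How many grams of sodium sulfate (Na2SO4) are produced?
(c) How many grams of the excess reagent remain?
(a) NaOH, (b) 139.2 g, (c) 217.8 g

Moles of H2SO4 = 313.9 g ÷ 98.09 g/mol = 3.20012 mol
Moles of NaOH = 78.4 g ÷ 40.0 g/mol = 1.96 mol
Moles ÷ coefficient: H2SO4: 3.20012/1 = 3.2, NaOH: 1.96/2 = 0.98
(a) NaOH has the smaller value, so NaOH is the limiting reagent.
(b) Moles of Na2SO4 = 1.96 mol NaOH × (1/2) = 0.98 mol; mass = 0.98 mol × 142.05 g/mol = 139.2 g
(c) H2SO4 consumed = 1.96 × (1/2) = 0.98 mol; remaining = 3.20012 − 0.98 = 2.22012 mol; mass = 2.22012 mol × 98.09 g/mol = 217.8 g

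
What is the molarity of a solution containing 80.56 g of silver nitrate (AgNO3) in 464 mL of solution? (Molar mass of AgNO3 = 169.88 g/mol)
Moles of AgNO3 = 80.56 g ÷ 169.88 g/mol = 0.474217 mol
Volume = 464 mL = 0.464 L
Molarity = 0.474217 mol ÷ 0.464 L = 1.022 M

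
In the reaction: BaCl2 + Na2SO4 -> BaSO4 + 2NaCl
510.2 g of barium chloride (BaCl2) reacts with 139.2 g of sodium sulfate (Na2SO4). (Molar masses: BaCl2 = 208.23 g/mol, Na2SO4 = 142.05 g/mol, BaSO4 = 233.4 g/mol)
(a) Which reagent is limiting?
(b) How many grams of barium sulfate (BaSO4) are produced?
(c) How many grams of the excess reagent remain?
(a) Na2SO4, (b) 228.7 g, (c) 306.1 g

Moles of BaCl2 = 510.2 g ÷ 208.23 g/mol = 2.45018 mol
Moles of Na2SO4 = 139.2 g ÷ 142.05 g/mol = 0.979937 mol
Moles ÷ coefficient: BaCl2: 2.45018/1 = 2.45, Na2SO4: 0.979937/1 = 0.9799
(a) Na2SO4 has the smaller value, so Na2SO4 is the limiting reagent.
(b) Moles of BaSO4 = 0.979937 mol Na2SO4 × (1/1) = 0.979937 mol; mass = 0.979937 mol × 233.4 g/mol = 228.7 g
(c) BaCl2 consumed = 0.979937 × (1/1) = 0.979937 mol; remaining = 2.45018 − 0.979937 = 1.47024 mol; mass = 1.47024 mol × 208.23 g/mol = 306.1 g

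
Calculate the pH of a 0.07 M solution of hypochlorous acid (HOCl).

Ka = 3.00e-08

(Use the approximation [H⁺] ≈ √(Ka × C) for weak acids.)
pH = 4.34

[H⁺] = √(Ka × C) = √(3.00e-08 × 0.07) = 4.5826e-05. pH = -log(4.5826e-05)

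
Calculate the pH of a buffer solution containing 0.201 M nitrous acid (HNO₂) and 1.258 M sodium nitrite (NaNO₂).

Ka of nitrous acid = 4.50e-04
pH = 4.14

pKa = -log(4.50e-04) = 3.35. pH = pKa + log([A⁻]/[HA]) = 3.35 + log(1.258/0.201)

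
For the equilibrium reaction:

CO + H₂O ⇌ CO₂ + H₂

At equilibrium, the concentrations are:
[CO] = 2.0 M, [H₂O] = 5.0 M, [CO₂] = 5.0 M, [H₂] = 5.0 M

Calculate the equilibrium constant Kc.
K_c = 2.5000

Kc = ([CO₂] × [H₂]) / ([CO] × [H₂O])
   = ((5.0)·(5.0)) / ((2.0)·(5.0))
   = 25 / 10 = 2.5000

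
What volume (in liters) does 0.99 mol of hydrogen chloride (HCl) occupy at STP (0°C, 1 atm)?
At STP, 1 mol of gas occupies 22.4 L
Volume = 0.99 mol × 22.4 L/mol = 22.18 L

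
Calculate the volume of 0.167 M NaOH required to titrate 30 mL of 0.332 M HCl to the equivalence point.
V_{base} = 59.6 mL

At equivalence: moles acid = moles base.
moles HCl = 0.332 M × 0.03 L = 0.00996 mol
V_NaOH = 0.00996 mol ÷ 0.167 M = 0.05964 L = 59.6 mL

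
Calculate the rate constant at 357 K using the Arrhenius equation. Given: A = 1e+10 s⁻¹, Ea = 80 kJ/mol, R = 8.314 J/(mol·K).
1.97e-02 s⁻¹

k = A·exp(-Ea/(R·T)) = 1e+10·exp(-80000/(8.314·357)) = 1e+10·exp(-26.9533) = 1e+10·1.9694e-12 = 1.97e-02 s⁻¹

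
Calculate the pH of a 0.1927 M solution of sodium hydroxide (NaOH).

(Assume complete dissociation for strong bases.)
pH = 13.28

[OH⁻] = 0.1927 M for strong base. pOH = -log[OH⁻] = 0.72, pH = 14 - pOH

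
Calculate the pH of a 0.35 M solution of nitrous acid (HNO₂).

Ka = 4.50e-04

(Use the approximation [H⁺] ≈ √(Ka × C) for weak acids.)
pH = 1.90

[H⁺] = √(Ka × C) = √(4.50e-04 × 0.35) = 1.2550e-02. pH = -log(1.2550e-02)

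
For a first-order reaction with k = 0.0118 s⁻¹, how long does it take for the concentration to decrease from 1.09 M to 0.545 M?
58.74 s

From ln[A] = ln[A]₀ - k·t: t = ln([A]₀/[A])/k = ln(1.09/0.545)/0.0118 = ln(2.0000)/0.0118 = 0.6931/0.0118 = 58.74 s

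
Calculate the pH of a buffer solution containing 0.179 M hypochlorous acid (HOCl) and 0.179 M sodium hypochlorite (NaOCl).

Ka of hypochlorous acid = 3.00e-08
pH = 7.52

pKa = -log(3.00e-08) = 7.52. pH = pKa + log([A⁻]/[HA]) = 7.52 + log(0.179/0.179)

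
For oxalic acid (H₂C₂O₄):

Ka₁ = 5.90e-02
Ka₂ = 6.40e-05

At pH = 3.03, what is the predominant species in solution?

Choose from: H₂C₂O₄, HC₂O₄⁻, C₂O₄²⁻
HC₂O₄⁻

pKa1 = 1.23, pKa2 = 4.19. Each pKa is the crossover between adjacent species; pH = 3.03 lies in the region where HC₂O₄⁻ predominates.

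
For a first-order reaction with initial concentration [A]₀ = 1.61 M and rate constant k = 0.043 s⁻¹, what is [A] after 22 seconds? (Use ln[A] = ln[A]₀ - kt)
0.6251 M

ln[A] = ln[A]₀ - k·t = ln(1.61) - (0.043)·(22) = 0.4762 - 0.9460 = -0.4698
[A] = e^(-0.4698) = 0.6251 M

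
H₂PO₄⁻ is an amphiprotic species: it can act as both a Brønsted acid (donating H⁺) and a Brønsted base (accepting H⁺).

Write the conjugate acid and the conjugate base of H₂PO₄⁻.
Conjugate acid: H₃PO₄, Conjugate base: HPO₄²⁻

As an acid: H₂PO₄⁻ → H⁺ + HPO₄²⁻, so the conjugate base is HPO₄²⁻.
As a base: H₂PO₄⁻ + H⁺ → H₃PO₄, so the conjugate acid is H₃PO₄.

Conjugate acid-base pairs differ by one H⁺. Ka × Kb = Kw for a conjugate pair.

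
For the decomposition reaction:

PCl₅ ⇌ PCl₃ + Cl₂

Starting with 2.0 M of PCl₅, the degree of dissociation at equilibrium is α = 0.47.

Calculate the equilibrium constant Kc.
K_c = 0.8336

x = α·[A]₀ = 0.47 × 2.0 = 0.94 M dissociated.
At eq: [PCl₅] = 2.0 − 0.94 = 1.06 M; [PCl₃] = [Cl₂] = x = 0.94 M.
Kc = [PCl₃][Cl₂]/[PCl₅] = (0.94)²/1.06 = 0.8336.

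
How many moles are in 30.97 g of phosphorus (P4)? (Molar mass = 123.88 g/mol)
Moles = 30.97 g ÷ 123.88 g/mol = 0.25 mol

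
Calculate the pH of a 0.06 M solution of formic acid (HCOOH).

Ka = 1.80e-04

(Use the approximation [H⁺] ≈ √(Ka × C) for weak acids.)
pH = 2.48

[H⁺] = √(Ka × C) = √(1.80e-04 × 0.06) = 3.2863e-03. pH = -log(3.2863e-03)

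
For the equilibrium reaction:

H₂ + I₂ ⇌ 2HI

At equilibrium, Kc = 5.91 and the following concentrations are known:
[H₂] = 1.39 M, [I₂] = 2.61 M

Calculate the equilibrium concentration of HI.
[HI] = 4.6304 M

Kc = ([HI]^2) / ([H₂] × [I₂]) = 5.91
[HI]^2 = Kc · (reactant terms)/(other product terms) = 5.91 · 3.6279 / 1 = 21.441
[HI] = (21.441)^(1/2) = 4.6304 M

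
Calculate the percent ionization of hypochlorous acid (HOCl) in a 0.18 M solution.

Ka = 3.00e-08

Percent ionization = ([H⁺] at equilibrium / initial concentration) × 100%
Percent ionization = 0.0408%

Let x = [H⁺]. Ka = x²/(C - x) ⇒ x² + (3.00e-08)x - (3.00e-08)(0.18) = 0. x = 7.3470e-05. Percent = (7.3470e-05/0.18) × 100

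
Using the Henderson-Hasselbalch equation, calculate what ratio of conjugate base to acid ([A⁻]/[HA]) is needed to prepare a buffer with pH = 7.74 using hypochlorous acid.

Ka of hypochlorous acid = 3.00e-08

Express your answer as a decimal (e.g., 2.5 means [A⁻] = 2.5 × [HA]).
[A⁻]/[HA] = 1.649

pKa = −log(3.00e-08) = 7.5229. pH = pKa + log([A⁻]/[HA]). 7.74 = 7.5229 + log(ratio). log(ratio) = 7.74 − 7.5229 = 0.2171. ratio = 10^(0.2171) = 1.649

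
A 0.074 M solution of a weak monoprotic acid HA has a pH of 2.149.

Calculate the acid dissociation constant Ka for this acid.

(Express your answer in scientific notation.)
K_a = 7.53e-04

[H⁺] = 10^(−pH) = 10^(−2.149) = 7.096e-03 M. For HA ⇌ H⁺ + A⁻, Ka = x²/(C − x) = (7.096e-03)²/(0.074 − 7.096e-03) = 7.53e-04.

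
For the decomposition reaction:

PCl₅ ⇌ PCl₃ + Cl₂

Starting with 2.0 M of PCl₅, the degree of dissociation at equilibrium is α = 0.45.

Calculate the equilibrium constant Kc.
K_c = 0.7364

x = α·[A]₀ = 0.45 × 2.0 = 0.9 M dissociated.
At eq: [PCl₅] = 2.0 − 0.9 = 1.1 M; [PCl₃] = [Cl₂] = x = 0.9 M.
Kc = [PCl₃][Cl₂]/[PCl₅] = (0.9)²/1.1 = 0.7364.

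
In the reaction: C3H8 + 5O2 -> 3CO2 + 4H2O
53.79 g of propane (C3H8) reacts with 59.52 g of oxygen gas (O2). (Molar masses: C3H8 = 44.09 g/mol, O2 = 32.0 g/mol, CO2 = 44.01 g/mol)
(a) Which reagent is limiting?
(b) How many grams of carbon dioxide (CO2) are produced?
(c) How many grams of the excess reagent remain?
(a) O2, (b) 49.12 g, (c) 37.39 g

Moles of C3H8 = 53.79 g ÷ 44.09 g/mol = 1.22 mol
Moles of O2 = 59.52 g ÷ 32.0 g/mol = 1.86 mol
Moles ÷ coefficient: C3H8: 1.22/1 = 1.22, O2: 1.86/5 = 0.372
(a) O2 has the smaller value, so O2 is the limiting reagent.
(b) Moles of CO2 = 1.86 mol O2 × (3/5) = 1.116 mol; mass = 1.116 mol × 44.01 g/mol = 49.12 g
(c) C3H8 consumed = 1.86 × (1/5) = 0.372 mol; remaining = 1.22 − 0.372 = 0.848005 mol; mass = 0.848005 mol × 44.09 g/mol = 37.39 g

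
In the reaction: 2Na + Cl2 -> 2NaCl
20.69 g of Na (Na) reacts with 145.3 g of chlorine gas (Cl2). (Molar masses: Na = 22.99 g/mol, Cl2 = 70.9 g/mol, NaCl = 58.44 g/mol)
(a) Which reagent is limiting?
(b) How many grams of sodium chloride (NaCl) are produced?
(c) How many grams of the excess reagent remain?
(a) Na, (b) 52.59 g, (c) 113.4 g

Moles of Na = 20.69 g ÷ 22.99 g/mol = 0.899957 mol
Moles of Cl2 = 145.3 g ÷ 70.9 g/mol = 2.04937 mol
Moles ÷ coefficient: Na: 0.899957/2 = 0.45, Cl2: 2.04937/1 = 2.049
(a) Na has the smaller value, so Na is the limiting reagent.
(b) Moles of NaCl = 0.899957 mol Na × (2/2) = 0.899957 mol; mass = 0.899957 mol × 58.44 g/mol = 52.59 g
(c) Cl2 consumed = 0.899957 × (1/2) = 0.449978 mol; remaining = 2.04937 − 0.449978 = 1.59939 mol; mass = 1.59939 mol × 70.9 g/mol = 113.4 g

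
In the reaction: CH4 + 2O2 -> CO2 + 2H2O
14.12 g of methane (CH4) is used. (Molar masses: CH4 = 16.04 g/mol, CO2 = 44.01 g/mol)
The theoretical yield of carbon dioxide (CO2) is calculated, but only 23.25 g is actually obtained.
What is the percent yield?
Moles of CH4 = 14.12 g ÷ 16.04 g/mol = 0.880299 mol
Mole ratio: 1 mol CO2 / 1 mol CH4
Moles of CO2 = 0.880299 × (1/1) = 0.880299 mol
Theoretical yield = 0.880299 mol × 44.01 g/mol = 38.742 g
Actual yield = 23.25 g
Percent yield = (23.25 / 38.742) × 100% = 60.0%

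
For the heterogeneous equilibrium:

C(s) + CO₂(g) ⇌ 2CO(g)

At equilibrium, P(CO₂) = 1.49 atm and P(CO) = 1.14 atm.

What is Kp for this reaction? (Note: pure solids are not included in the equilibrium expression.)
K_p = 0.872

Solid C is excluded.
Kp = P(CO)²/P(CO₂) = (1.14)²/1.49 = 1.3/1.49 = 0.872.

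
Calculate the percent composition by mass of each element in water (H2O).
H: 11.19%, O: 88.79%

Molar mass of H2O = 18.02 g/mol
% H = (2 × 1.008) / 18.02 × 100% = 2.016 / 18.02 × 100% = 11.19%
% O = (1 × 16.0) / 18.02 × 100% = 16 / 18.02 × 100% = 88.79%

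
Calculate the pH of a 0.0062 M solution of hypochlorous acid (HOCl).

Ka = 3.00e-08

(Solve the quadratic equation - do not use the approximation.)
pH = 4.87

x² + Ka×x - Ka×C = 0. Using quadratic formula: [H⁺] = 1.3623e-05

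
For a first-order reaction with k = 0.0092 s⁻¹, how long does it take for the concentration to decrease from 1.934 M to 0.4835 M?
150.68 s

From ln[A] = ln[A]₀ - k·t: t = ln([A]₀/[A])/k = ln(1.934/0.4835)/0.0092 = ln(4.0000)/0.0092 = 1.3863/0.0092 = 150.68 s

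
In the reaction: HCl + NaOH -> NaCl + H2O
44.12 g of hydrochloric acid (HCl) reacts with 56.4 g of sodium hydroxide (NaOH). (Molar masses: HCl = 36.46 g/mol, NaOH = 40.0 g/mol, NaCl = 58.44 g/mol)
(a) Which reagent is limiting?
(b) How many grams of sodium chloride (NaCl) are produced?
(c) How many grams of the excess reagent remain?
(a) HCl, (b) 70.72 g, (c) 7.996 g

Moles of HCl = 44.12 g ÷ 36.46 g/mol = 1.21009 mol
Moles of NaOH = 56.4 g ÷ 40.0 g/mol = 1.41 mol
Moles ÷ coefficient: HCl: 1.21009/1 = 1.21, NaOH: 1.41/1 = 1.41
(a) HCl has the smaller value, so HCl is the limiting reagent.
(b) Moles of NaCl = 1.21009 mol HCl × (1/1) = 1.21009 mol; mass = 1.21009 mol × 58.44 g/mol = 70.72 g
(c) NaOH consumed = 1.21009 × (1/1) = 1.21009 mol; remaining = 1.41 − 1.21009 = 0.199907 mol; mass = 0.199907 mol × 40.0 g/mol = 7.996 g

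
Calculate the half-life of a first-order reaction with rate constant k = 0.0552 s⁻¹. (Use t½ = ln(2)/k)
12.56 s

t½ = ln(2)/k = 0.6931/0.0552 = 12.56 s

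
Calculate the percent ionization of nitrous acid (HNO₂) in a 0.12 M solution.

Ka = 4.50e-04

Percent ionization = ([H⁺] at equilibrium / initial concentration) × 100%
Percent ionization = 5.94%

Let x = [H⁺]. Ka = x²/(C - x) ⇒ x² + (4.50e-04)x - (4.50e-04)(0.12) = 0. x = 7.1269e-03. Percent = (7.1269e-03/0.12) × 100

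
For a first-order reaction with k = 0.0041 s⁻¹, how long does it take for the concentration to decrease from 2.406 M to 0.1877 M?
622.16 s

From ln[A] = ln[A]₀ - k·t: t = ln([A]₀/[A])/k = ln(2.406/0.1877)/0.0041 = ln(12.8183)/0.0041 = 2.5509/0.0041 = 622.16 s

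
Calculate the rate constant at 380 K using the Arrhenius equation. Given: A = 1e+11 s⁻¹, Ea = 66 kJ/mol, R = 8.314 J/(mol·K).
8.46e+01 s⁻¹

k = A·exp(-Ea/(R·T)) = 1e+11·exp(-66000/(8.314·380)) = 1e+11·exp(-20.8906) = 1e+11·8.4594e-10 = 8.46e+01 s⁻¹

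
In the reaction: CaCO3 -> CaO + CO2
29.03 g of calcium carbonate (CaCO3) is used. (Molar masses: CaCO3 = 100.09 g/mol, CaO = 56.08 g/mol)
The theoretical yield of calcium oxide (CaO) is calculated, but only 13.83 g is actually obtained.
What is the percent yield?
Moles of CaCO3 = 29.03 g ÷ 100.09 g/mol = 0.290039 mol
Mole ratio: 1 mol CaO / 1 mol CaCO3
Moles of CaO = 0.290039 × (1/1) = 0.290039 mol
Theoretical yield = 0.290039 mol × 56.08 g/mol = 16.265 g
Actual yield = 13.83 g
Percent yield = (13.83 / 16.265) × 100% = 85.0%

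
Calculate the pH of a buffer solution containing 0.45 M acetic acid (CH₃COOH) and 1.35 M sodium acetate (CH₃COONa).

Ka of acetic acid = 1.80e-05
pH = 5.22

pKa = -log(1.80e-05) = 4.74. pH = pKa + log([A⁻]/[HA]) = 4.74 + log(1.35/0.45)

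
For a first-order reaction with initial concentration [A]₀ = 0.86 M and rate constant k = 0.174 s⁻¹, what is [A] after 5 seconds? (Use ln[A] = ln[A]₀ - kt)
0.3603 M

ln[A] = ln[A]₀ - k·t = ln(0.86) - (0.174)·(5) = -0.1508 - 0.8700 = -1.0208
[A] = e^(-1.0208) = 0.3603 M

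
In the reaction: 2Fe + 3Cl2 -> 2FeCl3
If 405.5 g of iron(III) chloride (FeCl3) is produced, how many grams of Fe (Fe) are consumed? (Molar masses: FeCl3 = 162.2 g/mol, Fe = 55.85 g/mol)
Moles of FeCl3 = 405.5 g ÷ 162.2 g/mol = 2.5 mol
Mole ratio: 2 mol Fe / 2 mol FeCl3
Moles of Fe = 2.5 × (2/2) = 2.5 mol
Mass of Fe = 2.5 mol × 55.85 g/mol = 139.6 g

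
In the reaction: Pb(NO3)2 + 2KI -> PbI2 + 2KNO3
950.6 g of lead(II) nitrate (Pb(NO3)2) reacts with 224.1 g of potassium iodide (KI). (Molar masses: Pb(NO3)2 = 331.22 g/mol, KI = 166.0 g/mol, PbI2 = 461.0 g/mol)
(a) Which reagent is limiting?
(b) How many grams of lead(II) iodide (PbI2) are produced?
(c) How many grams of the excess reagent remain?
(a) KI, (b) 311.2 g, (c) 727 g

Moles of Pb(NO3)2 = 950.6 g ÷ 331.22 g/mol = 2.87 mol
Moles of KI = 224.1 g ÷ 166.0 g/mol = 1.35 mol
Moles ÷ coefficient: Pb(NO3)2: 2.87/1 = 2.87, KI: 1.35/2 = 0.675
(a) KI has the smaller value, so KI is the limiting reagent.
(b) Moles of PbI2 = 1.35 mol KI × (1/2) = 0.675 mol; mass = 0.675 mol × 461.0 g/mol = 311.2 g
(c) Pb(NO3)2 consumed = 1.35 × (1/2) = 0.675 mol; remaining = 2.87 − 0.675 = 2.195 mol; mass = 2.195 mol × 331.22 g/mol = 727 g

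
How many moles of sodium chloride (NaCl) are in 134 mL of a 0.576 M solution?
Moles = Molarity × Volume (L)
Moles = 0.576 M × 0.134 L = 0.07718 mol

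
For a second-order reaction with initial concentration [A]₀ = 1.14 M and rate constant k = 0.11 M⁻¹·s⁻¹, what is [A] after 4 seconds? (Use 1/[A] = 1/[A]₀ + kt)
0.7592 M

1/[A] = 1/[A]₀ + k·t = 1/1.14 + (0.11)·(4) = 0.8772 + 0.4400 = 1.3172
[A] = 1/1.3172 = 0.7592 M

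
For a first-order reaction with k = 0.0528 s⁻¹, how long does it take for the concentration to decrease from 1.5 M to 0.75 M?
13.13 s

From ln[A] = ln[A]₀ - k·t: t = ln([A]₀/[A])/k = ln(1.5/0.75)/0.0528 = ln(2.0000)/0.0528 = 0.6931/0.0528 = 13.13 s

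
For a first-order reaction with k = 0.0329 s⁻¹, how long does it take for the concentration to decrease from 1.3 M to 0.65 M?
21.07 s

From ln[A] = ln[A]₀ - k·t: t = ln([A]₀/[A])/k = ln(1.3/0.65)/0.0329 = ln(2.0000)/0.0329 = 0.6931/0.0329 = 21.07 s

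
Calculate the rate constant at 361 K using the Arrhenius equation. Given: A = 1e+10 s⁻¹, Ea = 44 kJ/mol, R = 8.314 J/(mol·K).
4.30e+03 s⁻¹

k = A·exp(-Ea/(R·T)) = 1e+10·exp(-44000/(8.314·361)) = 1e+10·exp(-14.6601) = 1e+10·4.2976e-07 = 4.30e+03 s⁻¹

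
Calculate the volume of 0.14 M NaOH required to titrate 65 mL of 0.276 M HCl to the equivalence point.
V_{base} = 128.1 mL

At equivalence: moles acid = moles base.
moles HCl = 0.276 M × 0.065 L = 0.01794 mol
V_NaOH = 0.01794 mol ÷ 0.14 M = 0.1281 L = 128.1 mL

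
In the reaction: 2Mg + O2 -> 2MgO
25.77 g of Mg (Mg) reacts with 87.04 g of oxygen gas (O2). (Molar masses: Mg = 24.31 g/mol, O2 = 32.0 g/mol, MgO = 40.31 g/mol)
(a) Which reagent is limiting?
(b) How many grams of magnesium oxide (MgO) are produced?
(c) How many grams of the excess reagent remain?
(a) Mg, (b) 42.73 g, (c) 70.08 g

Moles of Mg = 25.77 g ÷ 24.31 g/mol = 1.06006 mol
Moles of O2 = 87.04 g ÷ 32.0 g/mol = 2.72 mol
Moles ÷ coefficient: Mg: 1.06006/2 = 0.53, O2: 2.72/1 = 2.72
(a) Mg has the smaller value, so Mg is the limiting reagent.
(b) Moles of MgO = 1.06006 mol Mg × (2/2) = 1.06006 mol; mass = 1.06006 mol × 40.31 g/mol = 42.73 g
(c) O2 consumed = 1.06006 × (1/2) = 0.530029 mol; remaining = 2.72 − 0.530029 = 2.18997 mol; mass = 2.18997 mol × 32.0 g/mol = 70.08 g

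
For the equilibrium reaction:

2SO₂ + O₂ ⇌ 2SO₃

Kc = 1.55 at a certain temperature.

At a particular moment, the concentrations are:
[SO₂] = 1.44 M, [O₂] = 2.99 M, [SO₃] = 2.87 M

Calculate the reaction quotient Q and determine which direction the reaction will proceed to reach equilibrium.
Q = 1.329, Q < K, reaction proceeds forward (toward products)

Q = ([SO₃]^2) / ([SO₂]^2 × [O₂])
  = ((2.87)^2) / ((1.44)^2·(2.99)) = 8.2369/6.2001 = 1.329
Since Q = 1.329 < Kc = 1.55, the reaction proceeds forward (toward products) to reach equilibrium.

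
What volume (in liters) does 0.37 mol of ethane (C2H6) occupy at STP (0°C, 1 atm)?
At STP, 1 mol of gas occupies 22.4 L
Volume = 0.37 mol × 22.4 L/mol = 8.29 L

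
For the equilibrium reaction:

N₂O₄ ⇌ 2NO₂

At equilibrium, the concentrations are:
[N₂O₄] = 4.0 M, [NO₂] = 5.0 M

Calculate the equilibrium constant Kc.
K_c = 6.2500

Kc = ([NO₂]^2) / ([N₂O₄])
   = ((5.0)^2) / ((4.0))
   = 25 / 4 = 6.2500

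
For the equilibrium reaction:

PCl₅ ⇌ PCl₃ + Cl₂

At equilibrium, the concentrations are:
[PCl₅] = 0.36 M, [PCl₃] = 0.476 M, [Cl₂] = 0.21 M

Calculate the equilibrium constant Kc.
K_c = 0.2777

Kc = ([PCl₃] × [Cl₂]) / ([PCl₅])
   = ((0.476)·(0.21)) / ((0.36))
   = 0.09996 / 0.36 = 0.2777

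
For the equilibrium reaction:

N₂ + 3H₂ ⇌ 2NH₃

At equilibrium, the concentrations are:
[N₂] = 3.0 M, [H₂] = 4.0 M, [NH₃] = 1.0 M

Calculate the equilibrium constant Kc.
K_c = 5.21e-03

Kc = ([NH₃]^2) / ([N₂] × [H₂]^3)
   = ((1.0)^2) / ((3.0)·(4.0)^3)
   = 1 / 192 = 5.21e-03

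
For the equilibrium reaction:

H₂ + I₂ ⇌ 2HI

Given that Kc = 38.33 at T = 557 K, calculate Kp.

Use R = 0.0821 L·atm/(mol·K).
K_p = 38.3300

Δn = (moles gaseous products) − (moles gaseous reactants) = 0
T = 557 K; RT = 0.0821 × 557 = 45.7297
Kp = Kc·(RT)^Δn = 38.33 × (45.7297)^0 = 38.33 × 1 = 38.3300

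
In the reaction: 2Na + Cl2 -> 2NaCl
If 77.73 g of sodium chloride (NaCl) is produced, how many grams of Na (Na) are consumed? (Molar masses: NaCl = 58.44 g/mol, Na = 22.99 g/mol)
Moles of NaCl = 77.73 g ÷ 58.44 g/mol = 1.33008 mol
Mole ratio: 2 mol Na / 2 mol NaCl
Moles of Na = 1.33008 × (2/2) = 1.33008 mol
Mass of Na = 1.33008 mol × 22.99 g/mol = 30.58 g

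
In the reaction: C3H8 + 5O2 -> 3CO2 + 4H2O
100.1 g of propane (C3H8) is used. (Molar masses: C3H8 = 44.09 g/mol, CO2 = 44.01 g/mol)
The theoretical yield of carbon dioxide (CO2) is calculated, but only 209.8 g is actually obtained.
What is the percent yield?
Moles of C3H8 = 100.1 g ÷ 44.09 g/mol = 2.27036 mol
Mole ratio: 3 mol CO2 / 1 mol C3H8
Moles of CO2 = 2.27036 × (3/1) = 6.81107 mol
Theoretical yield = 6.81107 mol × 44.01 g/mol = 299.76 g
Actual yield = 209.8 g
Percent yield = (209.8 / 299.76) × 100% = 70.0%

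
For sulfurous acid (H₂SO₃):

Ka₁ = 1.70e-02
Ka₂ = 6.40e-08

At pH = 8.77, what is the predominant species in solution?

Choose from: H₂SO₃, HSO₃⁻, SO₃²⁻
SO₃²⁻

pKa1 = 1.77, pKa2 = 7.19. Each pKa is the crossover between adjacent species; pH = 8.77 lies in the region where SO₃²⁻ predominates.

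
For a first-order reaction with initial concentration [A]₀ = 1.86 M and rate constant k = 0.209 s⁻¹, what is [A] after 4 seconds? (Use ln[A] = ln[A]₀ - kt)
0.8062 M

ln[A] = ln[A]₀ - k·t = ln(1.86) - (0.209)·(4) = 0.6206 - 0.8360 = -0.2154
[A] = e^(-0.2154) = 0.8062 M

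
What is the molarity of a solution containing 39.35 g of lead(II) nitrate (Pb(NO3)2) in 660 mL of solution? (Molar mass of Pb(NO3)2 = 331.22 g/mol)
Moles of Pb(NO3)2 = 39.35 g ÷ 331.22 g/mol = 0.118803 mol
Volume = 660 mL = 0.66 L
Molarity = 0.118803 mol ÷ 0.66 L = 0.18 M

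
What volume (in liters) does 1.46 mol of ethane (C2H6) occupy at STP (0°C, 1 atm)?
At STP, 1 mol of gas occupies 22.4 L
Volume = 1.46 mol × 22.4 L/mol = 32.70 L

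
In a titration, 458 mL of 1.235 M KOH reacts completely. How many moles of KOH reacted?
Moles = Molarity × Volume (L)
Moles = 1.235 M × 0.458 L = 0.5656 mol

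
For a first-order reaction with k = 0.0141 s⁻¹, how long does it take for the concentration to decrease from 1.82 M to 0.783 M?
59.82 s

From ln[A] = ln[A]₀ - k·t: t = ln([A]₀/[A])/k = ln(1.82/0.783)/0.0141 = ln(2.3244)/0.0141 = 0.8435/0.0141 = 59.82 s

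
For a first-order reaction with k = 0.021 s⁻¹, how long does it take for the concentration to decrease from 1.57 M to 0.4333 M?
61.30 s

From ln[A] = ln[A]₀ - k·t: t = ln([A]₀/[A])/k = ln(1.57/0.4333)/0.021 = ln(3.6234)/0.021 = 1.2874/0.021 = 61.30 s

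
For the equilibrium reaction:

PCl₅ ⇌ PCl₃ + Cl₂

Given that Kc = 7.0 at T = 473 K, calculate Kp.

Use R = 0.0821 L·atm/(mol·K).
K_p = 271.8331

Δn = (moles gaseous products) − (moles gaseous reactants) = 1
T = 473 K; RT = 0.0821 × 473 = 38.8333
Kp = Kc·(RT)^Δn = 7.0 × (38.8333)^1 = 7.0 × 38.8333 = 271.8331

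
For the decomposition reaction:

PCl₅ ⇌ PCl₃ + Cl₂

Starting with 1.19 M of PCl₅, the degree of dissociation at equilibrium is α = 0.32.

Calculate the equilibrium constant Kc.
K_c = 0.1792

x = α·[A]₀ = 0.32 × 1.19 = 0.3808 M dissociated.
At eq: [PCl₅] = 1.19 − 0.3808 = 0.8092 M; [PCl₃] = [Cl₂] = x = 0.3808 M.
Kc = [PCl₃][Cl₂]/[PCl₅] = (0.3808)²/0.8092 = 0.1792.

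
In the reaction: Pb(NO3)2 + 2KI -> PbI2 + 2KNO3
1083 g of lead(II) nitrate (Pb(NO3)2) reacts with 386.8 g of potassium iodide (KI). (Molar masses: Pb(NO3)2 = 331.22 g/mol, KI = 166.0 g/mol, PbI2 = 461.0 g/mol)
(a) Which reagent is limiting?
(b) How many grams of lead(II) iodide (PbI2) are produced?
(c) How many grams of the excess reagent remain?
(a) KI, (b) 537.1 g, (c) 697.1 g

Moles of Pb(NO3)2 = 1083 g ÷ 331.22 g/mol = 3.26973 mol
Moles of KI = 386.8 g ÷ 166.0 g/mol = 2.33012 mol
Moles ÷ coefficient: Pb(NO3)2: 3.26973/1 = 3.27, KI: 2.33012/2 = 1.165
(a) KI has the smaller value, so KI is the limiting reagent.
(b) Moles of PbI2 = 2.33012 mol KI × (1/2) = 1.16506 mol; mass = 1.16506 mol × 461.0 g/mol = 537.1 g
(c) Pb(NO3)2 consumed = 2.33012 × (1/2) = 1.16506 mol; remaining = 3.26973 − 1.16506 = 2.10467 mol; mass = 2.10467 mol × 331.22 g/mol = 697.1 g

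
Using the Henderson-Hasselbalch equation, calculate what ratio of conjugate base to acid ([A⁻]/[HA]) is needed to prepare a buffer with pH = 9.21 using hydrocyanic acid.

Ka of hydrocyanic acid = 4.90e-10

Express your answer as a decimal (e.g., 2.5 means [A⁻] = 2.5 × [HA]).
[A⁻]/[HA] = 0.795

pKa = −log(4.90e-10) = 9.3098. pH = pKa + log([A⁻]/[HA]). 9.21 = 9.3098 + log(ratio). log(ratio) = 9.21 − 9.3098 = -0.0998. ratio = 10^(-0.0998) = 0.795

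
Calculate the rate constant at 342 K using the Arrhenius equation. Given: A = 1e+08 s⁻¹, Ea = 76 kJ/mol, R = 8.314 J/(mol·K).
2.47e-04 s⁻¹

k = A·exp(-Ea/(R·T)) = 1e+08·exp(-76000/(8.314·342)) = 1e+08·exp(-26.7287) = 1e+08·2.4654e-12 = 2.47e-04 s⁻¹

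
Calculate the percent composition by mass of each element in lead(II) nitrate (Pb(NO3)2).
Pb: 62.56%, N: 8.46%, O: 28.98%

Molar mass of Pb(NO3)2 = 331.22 g/mol
% Pb = (1 × 207.2) / 331.22 × 100% = 207.2 / 331.22 × 100% = 62.56%
% N = (2 × 14.01) / 331.22 × 100% = 28.02 / 331.22 × 100% = 8.46%
% O = (6 × 16.0) / 331.22 × 100% = 96 / 331.22 × 100% = 28.98%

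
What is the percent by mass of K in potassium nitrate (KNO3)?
Mass of K in formula = 39.1 × 1 = 39.1 g/mol
Molar mass = 101.11 g/mol
% K = (39.1/101.11) × 100% = 38.67%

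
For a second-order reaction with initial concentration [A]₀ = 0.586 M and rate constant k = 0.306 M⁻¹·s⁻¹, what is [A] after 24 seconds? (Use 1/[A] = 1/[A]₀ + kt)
0.1105 M

1/[A] = 1/[A]₀ + k·t = 1/0.586 + (0.306)·(24) = 1.7065 + 7.3440 = 9.0505
[A] = 1/9.0505 = 0.1105 M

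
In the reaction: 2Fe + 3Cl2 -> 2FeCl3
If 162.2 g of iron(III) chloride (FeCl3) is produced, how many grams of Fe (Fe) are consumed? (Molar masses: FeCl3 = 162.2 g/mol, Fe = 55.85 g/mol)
Moles of FeCl3 = 162.2 g ÷ 162.2 g/mol = 1 mol
Mole ratio: 2 mol Fe / 2 mol FeCl3
Moles of Fe = 1 × (2/2) = 1 mol
Mass of Fe = 1 mol × 55.85 g/mol = 55.85 g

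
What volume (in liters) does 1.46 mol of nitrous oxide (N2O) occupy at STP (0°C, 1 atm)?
At STP, 1 mol of gas occupies 22.4 L
Volume = 1.46 mol × 22.4 L/mol = 32.70 L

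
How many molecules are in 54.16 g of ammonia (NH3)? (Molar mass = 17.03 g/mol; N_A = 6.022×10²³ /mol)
Moles = 54.16 g ÷ 17.03 g/mol = 3.18027 mol
Molecules = 3.18027 mol × 6.022×10²³ /mol = 1.915e+24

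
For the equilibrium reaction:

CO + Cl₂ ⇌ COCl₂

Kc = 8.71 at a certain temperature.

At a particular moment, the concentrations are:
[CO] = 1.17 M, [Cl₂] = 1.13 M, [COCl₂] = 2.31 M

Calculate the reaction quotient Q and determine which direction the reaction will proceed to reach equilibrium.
Q = 1.747, Q < K, reaction proceeds forward (toward products)

Q = ([COCl₂]) / ([CO] × [Cl₂])
  = ((2.31)) / ((1.17)·(1.13)) = 2.31/1.3221 = 1.747
Since Q = 1.747 < Kc = 8.71, the reaction proceeds forward (toward products) to reach equilibrium.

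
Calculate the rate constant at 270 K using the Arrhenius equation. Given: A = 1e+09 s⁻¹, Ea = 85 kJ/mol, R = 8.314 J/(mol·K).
3.59e-08 s⁻¹

k = A·exp(-Ea/(R·T)) = 1e+09·exp(-85000/(8.314·270)) = 1e+09·exp(-37.8656) = 1e+09·3.5906e-17 = 3.59e-08 s⁻¹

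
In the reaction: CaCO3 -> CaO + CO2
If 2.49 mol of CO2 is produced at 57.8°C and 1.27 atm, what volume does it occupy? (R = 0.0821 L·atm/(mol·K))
T = 57.8°C + 273.15 = 330.95 K
V = nRT/P = (2.49 × 0.0821 × 330.95) / 1.27
V = 53.27 L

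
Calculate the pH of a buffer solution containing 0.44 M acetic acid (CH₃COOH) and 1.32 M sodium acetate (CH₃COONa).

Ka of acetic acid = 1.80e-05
pH = 5.22

pKa = -log(1.80e-05) = 4.74. pH = pKa + log([A⁻]/[HA]) = 4.74 + log(1.32/0.44)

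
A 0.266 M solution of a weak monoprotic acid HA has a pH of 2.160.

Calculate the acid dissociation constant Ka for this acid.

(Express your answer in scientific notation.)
K_a = 1.85e-04

[H⁺] = 10^(−pH) = 10^(−2.160) = 6.918e-03 M. For HA ⇌ H⁺ + A⁻, Ka = x²/(C − x) = (6.918e-03)²/(0.266 − 6.918e-03) = 1.85e-04.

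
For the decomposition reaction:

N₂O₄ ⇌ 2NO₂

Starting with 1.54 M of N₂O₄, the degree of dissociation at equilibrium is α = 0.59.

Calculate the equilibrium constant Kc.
K_c = 5.2300

x = α·[A]₀ = 0.59 × 1.54 = 0.9086 M dissociated.
At eq: [N₂O₄] = 1.54 − 0.9086 = 0.6314 M; [NO₂] = 2x = 1.817 M.
Kc = [NO₂]²/[N₂O₄] = (1.817)²/0.6314 = 5.23.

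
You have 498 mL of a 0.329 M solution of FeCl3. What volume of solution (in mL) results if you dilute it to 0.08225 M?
Using M₁V₁ = M₂V₂:
0.329 × 498 = 0.08225 × V₂
V₂ = (0.329 × 498) / 0.08225 = 1992 mL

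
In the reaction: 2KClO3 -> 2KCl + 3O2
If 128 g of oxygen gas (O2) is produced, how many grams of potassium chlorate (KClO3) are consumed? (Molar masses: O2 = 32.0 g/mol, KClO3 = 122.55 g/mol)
Moles of O2 = 128 g ÷ 32.0 g/mol = 4 mol
Mole ratio: 2 mol KClO3 / 3 mol O2
Moles of KClO3 = 4 × (2/3) = 2.66667 mol
Mass of KClO3 = 2.66667 mol × 122.55 g/mol = 326.8 g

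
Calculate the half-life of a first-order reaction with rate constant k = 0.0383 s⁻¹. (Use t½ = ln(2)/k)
18.10 s

t½ = ln(2)/k = 0.6931/0.0383 = 18.10 s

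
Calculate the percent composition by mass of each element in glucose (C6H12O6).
C: 40.00%, H: 6.71%, O: 53.29%

Molar mass of C6H12O6 = 180.16 g/mol
% C = (6 × 12.01) / 180.16 × 100% = 72.06 / 180.16 × 100% = 40.00%
% H = (12 × 1.008) / 180.16 × 100% = 12.096 / 180.16 × 100% = 6.71%
% O = (6 × 16.0) / 180.16 × 100% = 96 / 180.16 × 100% = 53.29%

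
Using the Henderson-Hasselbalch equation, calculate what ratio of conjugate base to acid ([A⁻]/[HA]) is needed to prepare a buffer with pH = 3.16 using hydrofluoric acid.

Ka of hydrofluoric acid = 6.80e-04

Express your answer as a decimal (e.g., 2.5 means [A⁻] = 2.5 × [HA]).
[A⁻]/[HA] = 0.983

pKa = −log(6.80e-04) = 3.1675. pH = pKa + log([A⁻]/[HA]). 3.16 = 3.1675 + log(ratio). log(ratio) = 3.16 − 3.1675 = -0.0075. ratio = 10^(-0.0075) = 0.983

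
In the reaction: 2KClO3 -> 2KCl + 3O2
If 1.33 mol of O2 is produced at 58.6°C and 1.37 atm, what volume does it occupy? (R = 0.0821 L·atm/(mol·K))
T = 58.6°C + 273.15 = 331.75 K
V = nRT/P = (1.33 × 0.0821 × 331.75) / 1.37
V = 26.44 L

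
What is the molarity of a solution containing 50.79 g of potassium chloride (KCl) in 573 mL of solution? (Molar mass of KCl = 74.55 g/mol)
Moles of KCl = 50.79 g ÷ 74.55 g/mol = 0.681288 mol
Volume = 573 mL = 0.573 L
Molarity = 0.681288 mol ÷ 0.573 L = 1.189 M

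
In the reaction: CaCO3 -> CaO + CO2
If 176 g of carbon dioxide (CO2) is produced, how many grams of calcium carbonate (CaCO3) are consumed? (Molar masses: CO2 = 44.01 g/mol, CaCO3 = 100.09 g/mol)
Moles of CO2 = 176 g ÷ 44.01 g/mol = 3.99909 mol
Mole ratio: 1 mol CaCO3 / 1 mol CO2
Moles of CaCO3 = 3.99909 × (1/1) = 3.99909 mol
Mass of CaCO3 = 3.99909 mol × 100.09 g/mol = 400.3 g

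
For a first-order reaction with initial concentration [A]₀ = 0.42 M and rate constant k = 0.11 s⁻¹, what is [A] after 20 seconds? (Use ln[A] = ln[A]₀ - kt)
0.0465 M

ln[A] = ln[A]₀ - k·t = ln(0.42) - (0.11)·(20) = -0.8675 - 2.2000 = -3.0675
[A] = e^(-3.0675) = 0.0465 M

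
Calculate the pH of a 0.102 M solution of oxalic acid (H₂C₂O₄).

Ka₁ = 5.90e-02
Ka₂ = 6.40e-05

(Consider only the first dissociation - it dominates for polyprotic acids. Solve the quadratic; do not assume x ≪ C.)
pH = 1.27

x² + Ka₁·x − Ka₁·C = 0 with Ka₁ = 5.90e-02, C = 0.102.
x = (−Ka₁ + √(Ka₁² + 4·Ka₁·C))/2 = 5.3495e-02 M, so pH = 1.27.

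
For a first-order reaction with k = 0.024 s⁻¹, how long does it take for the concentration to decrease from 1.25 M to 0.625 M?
28.88 s

From ln[A] = ln[A]₀ - k·t: t = ln([A]₀/[A])/k = ln(1.25/0.625)/0.024 = ln(2.0000)/0.024 = 0.6931/0.024 = 28.88 s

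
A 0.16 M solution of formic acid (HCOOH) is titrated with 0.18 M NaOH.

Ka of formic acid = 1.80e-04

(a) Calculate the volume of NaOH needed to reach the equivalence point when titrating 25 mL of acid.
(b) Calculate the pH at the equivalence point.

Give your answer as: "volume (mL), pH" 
V = 22.2 mL, pH = 8.34

(a) At equivalence: moles acid = moles base.
moles acid = 0.16 × 0.025 = 0.004 mol; V_NaOH = 0.004/0.18 = 0.02222 L = 22.2 mL.
(b) At equivalence, all acid → conjugate base A⁻ at [A⁻] = 0.004/0.04722 = 0.08471 M.
Kb = Kw/Ka = 1.0e-14/1.80e-04 = 5.556e-11; [OH⁻] = √(Kb·[A⁻]) = 2.169e-06; pOH = 5.66; pH = 14 − pOH = 8.34.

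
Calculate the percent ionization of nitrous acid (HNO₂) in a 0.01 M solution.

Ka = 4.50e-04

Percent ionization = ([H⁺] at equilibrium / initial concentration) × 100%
Percent ionization = 19.1%

Let x = [H⁺]. Ka = x²/(C - x) ⇒ x² + (4.50e-04)x - (4.50e-04)(0.01) = 0. x = 1.9082e-03. Percent = (1.9082e-03/0.01) × 100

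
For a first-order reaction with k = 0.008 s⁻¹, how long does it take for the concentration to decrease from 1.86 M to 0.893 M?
91.72 s

From ln[A] = ln[A]₀ - k·t: t = ln([A]₀/[A])/k = ln(1.86/0.893)/0.008 = ln(2.0829)/0.008 = 0.7337/0.008 = 91.72 s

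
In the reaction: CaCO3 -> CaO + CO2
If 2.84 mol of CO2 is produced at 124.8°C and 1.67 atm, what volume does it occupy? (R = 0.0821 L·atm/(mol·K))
T = 124.8°C + 273.15 = 397.95 K
V = nRT/P = (2.84 × 0.0821 × 397.95) / 1.67
V = 55.56 L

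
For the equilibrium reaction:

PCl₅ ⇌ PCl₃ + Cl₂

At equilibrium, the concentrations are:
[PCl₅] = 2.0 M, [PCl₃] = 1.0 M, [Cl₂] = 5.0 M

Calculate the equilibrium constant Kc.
K_c = 2.5000

Kc = ([PCl₃] × [Cl₂]) / ([PCl₅])
   = ((1.0)·(5.0)) / ((2.0))
   = 5 / 2 = 2.5000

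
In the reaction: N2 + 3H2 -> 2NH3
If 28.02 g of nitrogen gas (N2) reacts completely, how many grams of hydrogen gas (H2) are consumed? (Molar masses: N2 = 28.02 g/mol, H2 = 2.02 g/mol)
Moles of N2 = 28.02 g ÷ 28.02 g/mol = 1 mol
Mole ratio: 3 mol H2 / 1 mol N2
Moles of H2 = 1 × (3/1) = 3 mol
Mass of H2 = 3 mol × 2.02 g/mol = 6.06 g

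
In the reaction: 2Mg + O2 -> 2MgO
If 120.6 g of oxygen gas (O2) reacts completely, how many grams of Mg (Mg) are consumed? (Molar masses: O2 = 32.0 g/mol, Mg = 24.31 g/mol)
Moles of O2 = 120.6 g ÷ 32.0 g/mol = 3.76875 mol
Mole ratio: 2 mol Mg / 1 mol O2
Moles of Mg = 3.76875 × (2/1) = 7.5375 mol
Mass of Mg = 7.5375 mol × 24.31 g/mol = 183.2 g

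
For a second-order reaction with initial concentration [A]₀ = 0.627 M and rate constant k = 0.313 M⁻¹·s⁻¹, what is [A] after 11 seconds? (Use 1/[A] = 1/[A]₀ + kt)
0.1985 M

1/[A] = 1/[A]₀ + k·t = 1/0.627 + (0.313)·(11) = 1.5949 + 3.4430 = 5.0379
[A] = 1/5.0379 = 0.1985 M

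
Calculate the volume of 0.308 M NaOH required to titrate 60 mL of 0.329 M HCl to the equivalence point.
V_{base} = 64.1 mL

At equivalence: moles acid = moles base.
moles HCl = 0.329 M × 0.06 L = 0.01974 mol
V_NaOH = 0.01974 mol ÷ 0.308 M = 0.06409 L = 64.1 mL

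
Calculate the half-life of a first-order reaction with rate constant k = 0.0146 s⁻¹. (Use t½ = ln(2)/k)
47.48 s

t½ = ln(2)/k = 0.6931/0.0146 = 47.48 s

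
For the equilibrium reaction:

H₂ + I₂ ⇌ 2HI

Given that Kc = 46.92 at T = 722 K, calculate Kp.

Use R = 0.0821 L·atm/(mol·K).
K_p = 46.9200

Δn = (moles gaseous products) − (moles gaseous reactants) = 0
T = 722 K; RT = 0.0821 × 722 = 59.2762
Kp = Kc·(RT)^Δn = 46.92 × (59.2762)^0 = 46.92 × 1 = 46.9200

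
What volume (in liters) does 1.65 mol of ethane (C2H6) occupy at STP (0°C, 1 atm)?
At STP, 1 mol of gas occupies 22.4 L
Volume = 1.65 mol × 22.4 L/mol = 36.96 L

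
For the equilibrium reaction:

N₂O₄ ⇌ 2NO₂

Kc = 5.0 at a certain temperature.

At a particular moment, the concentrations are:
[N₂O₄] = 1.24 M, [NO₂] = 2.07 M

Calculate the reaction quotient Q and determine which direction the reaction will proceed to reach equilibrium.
Q = 3.456, Q < K, reaction proceeds forward (toward products)

Q = ([NO₂]^2) / ([N₂O₄])
  = ((2.07)^2) / ((1.24)) = 4.2849/1.24 = 3.456
Since Q = 3.456 < Kc = 5.0, the reaction proceeds forward (toward products) to reach equilibrium.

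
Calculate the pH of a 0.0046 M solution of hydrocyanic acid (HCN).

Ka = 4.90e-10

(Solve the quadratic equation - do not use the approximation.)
pH = 5.82

x² + Ka×x - Ka×C = 0. Using quadratic formula: [H⁺] = 1.5011e-06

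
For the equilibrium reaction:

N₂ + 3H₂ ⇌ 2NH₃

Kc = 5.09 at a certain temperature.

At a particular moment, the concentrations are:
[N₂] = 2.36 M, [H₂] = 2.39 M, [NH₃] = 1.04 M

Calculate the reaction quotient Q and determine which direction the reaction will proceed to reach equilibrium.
Q = 0.034, Q < K, reaction proceeds forward (toward products)

Q = ([NH₃]^2) / ([N₂] × [H₂]^3)
  = ((1.04)^2) / ((2.36)·(2.39)^3) = 1.0816/32.219 = 0.03357
Since Q = 0.03357 < Kc = 5.09, the reaction proceeds forward (toward products) to reach equilibrium.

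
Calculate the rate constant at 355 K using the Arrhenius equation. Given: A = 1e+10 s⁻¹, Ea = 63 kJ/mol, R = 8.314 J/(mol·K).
5.37e+00 s⁻¹

k = A·exp(-Ea/(R·T)) = 1e+10·exp(-63000/(8.314·355)) = 1e+10·exp(-21.3453) = 1e+10·5.3685e-10 = 5.37e+00 s⁻¹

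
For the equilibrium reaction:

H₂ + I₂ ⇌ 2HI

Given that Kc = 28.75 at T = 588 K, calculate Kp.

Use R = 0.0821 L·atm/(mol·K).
K_p = 28.7500

Δn = (moles gaseous products) − (moles gaseous reactants) = 0
T = 588 K; RT = 0.0821 × 588 = 48.2748
Kp = Kc·(RT)^Δn = 28.75 × (48.2748)^0 = 28.75 × 1 = 28.7500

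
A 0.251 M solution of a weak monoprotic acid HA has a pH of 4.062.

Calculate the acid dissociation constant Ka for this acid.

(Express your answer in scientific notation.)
K_a = 3.00e-08

[H⁺] = 10^(−pH) = 10^(−4.062) = 8.670e-05 M. For HA ⇌ H⁺ + A⁻, Ka = x²/(C − x) = (8.670e-05)²/(0.251 − 8.670e-05) = 3.00e-08.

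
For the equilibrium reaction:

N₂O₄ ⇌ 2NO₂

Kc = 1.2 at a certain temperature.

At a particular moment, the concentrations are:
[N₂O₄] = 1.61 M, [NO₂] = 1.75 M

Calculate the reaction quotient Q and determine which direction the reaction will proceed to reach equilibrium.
Q = 1.902, Q > K, reaction proceeds reverse (toward reactants)

Q = ([NO₂]^2) / ([N₂O₄])
  = ((1.75)^2) / ((1.61)) = 3.0625/1.61 = 1.902
Since Q = 1.902 > Kc = 1.2, the reaction proceeds reverse (toward reactants) to reach equilibrium.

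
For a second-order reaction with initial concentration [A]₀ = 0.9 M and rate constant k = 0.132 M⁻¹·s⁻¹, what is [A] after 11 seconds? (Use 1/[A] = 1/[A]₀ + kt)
0.3902 M

1/[A] = 1/[A]₀ + k·t = 1/0.9 + (0.132)·(11) = 1.1111 + 1.4520 = 2.5631
[A] = 1/2.5631 = 0.3902 M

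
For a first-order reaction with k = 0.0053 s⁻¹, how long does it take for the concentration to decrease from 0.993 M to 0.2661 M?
248.46 s

From ln[A] = ln[A]₀ - k·t: t = ln([A]₀/[A])/k = ln(0.993/0.2661)/0.0053 = ln(3.7317)/0.0053 = 1.3169/0.0053 = 248.46 s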